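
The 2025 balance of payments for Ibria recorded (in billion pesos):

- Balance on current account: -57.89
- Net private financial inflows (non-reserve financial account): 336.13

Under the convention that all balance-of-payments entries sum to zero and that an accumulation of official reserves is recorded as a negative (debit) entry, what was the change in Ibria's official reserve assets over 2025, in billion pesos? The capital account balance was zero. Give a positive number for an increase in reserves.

Official reserve transactions balance = -((-57.89) + 336.13) = -278.24
An accumulation of reserves is recorded as a debit (negative entry), so the change in the stock of reserves is the negative of that balance.
Change in official reserves = -(-278.24) = 278.24

278.24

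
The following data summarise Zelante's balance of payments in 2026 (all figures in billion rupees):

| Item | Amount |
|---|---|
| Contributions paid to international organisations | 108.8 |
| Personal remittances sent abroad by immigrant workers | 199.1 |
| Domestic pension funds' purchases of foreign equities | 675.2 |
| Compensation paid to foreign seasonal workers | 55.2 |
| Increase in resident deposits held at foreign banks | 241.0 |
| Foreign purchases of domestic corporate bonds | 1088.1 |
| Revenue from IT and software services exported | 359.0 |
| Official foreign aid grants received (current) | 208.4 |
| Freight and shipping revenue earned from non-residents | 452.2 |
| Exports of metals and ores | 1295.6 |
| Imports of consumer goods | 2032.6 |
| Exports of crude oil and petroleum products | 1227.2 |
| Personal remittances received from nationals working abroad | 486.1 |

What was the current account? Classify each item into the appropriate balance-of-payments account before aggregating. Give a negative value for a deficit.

Goods: -2032.6 + 1295.6 + 1227.2 = 490.2
Services: 359.0 + 452.2 = 811.2
Primary income: -55.2
Secondary income: -199.1 - 108.8 + 486.1 + 208.4 = 386.6
Current account = 490.2 + 811.2 + (-55.2) + 386.6 = 1632.8
(Excluded from the current account — financial account: domestic pension funds' purchases of foreign equities 675.2, increase in resident deposits held at foreign banks 241.0, foreign purchases of domestic corporate bonds 1088.1.)

1632.8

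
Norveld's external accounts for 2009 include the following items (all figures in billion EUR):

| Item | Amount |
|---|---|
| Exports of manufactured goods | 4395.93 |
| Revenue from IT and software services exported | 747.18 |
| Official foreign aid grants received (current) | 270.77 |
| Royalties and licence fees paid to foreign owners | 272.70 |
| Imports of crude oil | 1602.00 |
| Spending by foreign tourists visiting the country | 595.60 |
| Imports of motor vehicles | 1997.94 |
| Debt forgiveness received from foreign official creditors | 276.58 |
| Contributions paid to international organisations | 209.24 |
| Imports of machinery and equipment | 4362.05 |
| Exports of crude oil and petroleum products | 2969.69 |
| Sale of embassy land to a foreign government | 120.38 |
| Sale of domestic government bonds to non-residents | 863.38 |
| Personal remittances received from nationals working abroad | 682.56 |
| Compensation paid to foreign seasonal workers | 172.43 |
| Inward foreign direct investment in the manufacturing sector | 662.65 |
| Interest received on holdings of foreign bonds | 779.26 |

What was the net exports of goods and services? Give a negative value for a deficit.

Goods: 2969.69 - 4362.05 - 1602.00 - 1997.94 + 4395.93 = -596.37
Services: 747.18 + 595.60 - 272.70 = 1070.08
Trade balance = -596.37 + 1070.08 = 473.71
(Excluded from the trade balance — secondary income: official foreign aid grants received (current) 270.77, contributions paid to international organisations 209.24, personal remittances received from nationals working abroad 682.56; capital account: debt forgiveness received from foreign official creditors 276.58, sale of embassy land to a foreign government 120.38; financial account: sale of domestic government bonds to non-residents 863.38, inward foreign direct investment in the manufacturing sector 662.65; primary income: compensation paid to foreign seasonal workers 172.43, interest received on holdings of foreign bonds 779.26.)

473.71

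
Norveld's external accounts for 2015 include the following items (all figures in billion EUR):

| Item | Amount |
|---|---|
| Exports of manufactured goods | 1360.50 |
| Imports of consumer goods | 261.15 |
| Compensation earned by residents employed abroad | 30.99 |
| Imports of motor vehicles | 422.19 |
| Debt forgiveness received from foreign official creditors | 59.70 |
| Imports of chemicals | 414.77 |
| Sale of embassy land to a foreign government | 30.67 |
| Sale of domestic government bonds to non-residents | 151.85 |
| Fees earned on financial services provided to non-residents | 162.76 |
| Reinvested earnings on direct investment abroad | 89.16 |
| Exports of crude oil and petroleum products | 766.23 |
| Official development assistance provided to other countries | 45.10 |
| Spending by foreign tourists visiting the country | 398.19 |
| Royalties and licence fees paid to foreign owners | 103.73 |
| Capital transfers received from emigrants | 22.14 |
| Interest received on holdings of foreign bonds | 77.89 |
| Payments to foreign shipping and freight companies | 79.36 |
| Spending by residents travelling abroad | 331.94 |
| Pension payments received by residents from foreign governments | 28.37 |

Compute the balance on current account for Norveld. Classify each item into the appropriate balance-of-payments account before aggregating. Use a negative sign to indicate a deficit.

Goods: -414.77 + 766.23 + 1360.50 - 261.15 - 422.19 = 1028.62
Services: 162.76 - 331.94 + 398.19 - 79.36 - 103.73 = 45.92
Primary income: 30.99 + 89.16 + 77.89 = 198.04
Secondary income: -45.10 + 28.37 = -16.73
Current account = 1028.62 + 45.92 + 198.04 + (-16.73) = 1255.85
(Excluded from the current account — capital account: debt forgiveness received from foreign official creditors 59.70, sale of embassy land to a foreign government 30.67, capital transfers received from emigrants 22.14; financial account: sale of domestic government bonds to non-residents 151.85.)

1255.85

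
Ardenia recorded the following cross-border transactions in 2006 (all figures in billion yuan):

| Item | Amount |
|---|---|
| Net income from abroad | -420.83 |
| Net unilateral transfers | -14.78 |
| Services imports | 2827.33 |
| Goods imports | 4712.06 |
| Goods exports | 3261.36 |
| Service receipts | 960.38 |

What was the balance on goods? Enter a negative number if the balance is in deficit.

-1450.70

Goods balance = 3261.36 - 4712.06 = -1450.70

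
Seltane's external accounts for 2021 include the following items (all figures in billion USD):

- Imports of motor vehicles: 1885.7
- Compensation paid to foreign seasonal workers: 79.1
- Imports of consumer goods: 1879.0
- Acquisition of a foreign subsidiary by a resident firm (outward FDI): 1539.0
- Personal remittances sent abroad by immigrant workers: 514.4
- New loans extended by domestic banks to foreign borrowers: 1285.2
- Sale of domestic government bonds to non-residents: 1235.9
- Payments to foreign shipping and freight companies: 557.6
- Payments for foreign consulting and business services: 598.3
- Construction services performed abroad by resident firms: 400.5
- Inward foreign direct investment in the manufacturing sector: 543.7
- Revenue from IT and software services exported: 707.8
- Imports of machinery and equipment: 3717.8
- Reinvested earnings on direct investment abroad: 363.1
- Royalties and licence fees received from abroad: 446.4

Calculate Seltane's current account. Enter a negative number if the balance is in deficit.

-7314.1

Goods: -3717.8 - 1885.7 - 1879.0 = -7482.5
Services: 446.4 + 707.8 - 557.6 + 400.5 - 598.3 = 398.8
Primary income: -79.1 + 363.1 = 284.0
Secondary income: -514.4
Current account = (-7482.5) + 398.8 + 284.0 + (-514.4) = -7314.1
(Excluded from the current account — financial account: acquisition of a foreign subsidiary by a resident firm (outward FDI) 1539.0, new loans extended by domestic banks to foreign borrowers 1285.2, sale of domestic government bonds to non-residents 1235.9, inward foreign direct investment in the manufacturing sector 543.7.)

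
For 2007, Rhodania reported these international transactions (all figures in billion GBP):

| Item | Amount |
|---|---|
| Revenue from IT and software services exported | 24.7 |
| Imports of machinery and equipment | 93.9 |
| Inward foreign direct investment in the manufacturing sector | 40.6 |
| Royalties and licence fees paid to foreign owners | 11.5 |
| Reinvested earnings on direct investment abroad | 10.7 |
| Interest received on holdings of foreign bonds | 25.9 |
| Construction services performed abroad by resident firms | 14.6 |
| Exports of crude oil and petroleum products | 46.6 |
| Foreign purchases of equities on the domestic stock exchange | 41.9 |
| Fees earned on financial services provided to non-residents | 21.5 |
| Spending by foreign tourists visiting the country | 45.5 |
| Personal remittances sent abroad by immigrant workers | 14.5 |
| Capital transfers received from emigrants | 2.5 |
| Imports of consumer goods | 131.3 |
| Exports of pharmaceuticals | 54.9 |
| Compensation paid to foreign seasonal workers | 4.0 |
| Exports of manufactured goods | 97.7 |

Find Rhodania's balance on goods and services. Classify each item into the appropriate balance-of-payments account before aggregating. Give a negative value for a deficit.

Goods: 46.6 + 97.7 + 54.9 - 131.3 - 93.9 = -26.0
Services: -11.5 + 45.5 + 14.6 + 21.5 + 24.7 = 94.8
Trade balance = -26.0 + 94.8 = 68.8
(Excluded from the trade balance — financial account: inward foreign direct investment in the manufacturing sector 40.6, foreign purchases of equities on the domestic stock exchange 41.9; primary income: reinvested earnings on direct investment abroad 10.7, interest received on holdings of foreign bonds 25.9, compensation paid to foreign seasonal workers 4.0; secondary income: personal remittances sent abroad by immigrant workers 14.5; capital account: capital transfers received from emigrants 2.5.)

68.8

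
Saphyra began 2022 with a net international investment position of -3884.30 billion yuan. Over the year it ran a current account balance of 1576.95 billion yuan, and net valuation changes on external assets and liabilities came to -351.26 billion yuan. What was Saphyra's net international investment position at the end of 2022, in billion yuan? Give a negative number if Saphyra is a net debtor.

Change in NIIP = current account + net valuation change = 1576.95 + (-351.26) = 1225.69
End-of-year NIIP = -3884.30 + 1225.69 = -2658.61

-2658.61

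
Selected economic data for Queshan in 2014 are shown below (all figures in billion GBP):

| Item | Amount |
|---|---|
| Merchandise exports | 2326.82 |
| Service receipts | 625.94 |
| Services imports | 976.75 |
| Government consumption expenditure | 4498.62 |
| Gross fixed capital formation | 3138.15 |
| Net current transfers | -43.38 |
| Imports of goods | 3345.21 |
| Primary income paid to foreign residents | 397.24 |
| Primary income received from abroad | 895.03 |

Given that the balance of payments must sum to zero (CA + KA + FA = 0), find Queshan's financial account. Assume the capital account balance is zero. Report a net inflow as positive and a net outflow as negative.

914.79

Goods balance = 2326.82 - 3345.21 = -1018.39
Services balance = 625.94 - 976.75 = -350.81
Trade balance (goods + services) = -1018.39 + (-350.81) = -1369.20
Net primary income = 895.03 - 397.24 = 497.79
Net secondary income = -43.38
Current account = -1369.20 + 497.79 + (-43.38) = -914.79
Financial account = -(-914.79) = 914.79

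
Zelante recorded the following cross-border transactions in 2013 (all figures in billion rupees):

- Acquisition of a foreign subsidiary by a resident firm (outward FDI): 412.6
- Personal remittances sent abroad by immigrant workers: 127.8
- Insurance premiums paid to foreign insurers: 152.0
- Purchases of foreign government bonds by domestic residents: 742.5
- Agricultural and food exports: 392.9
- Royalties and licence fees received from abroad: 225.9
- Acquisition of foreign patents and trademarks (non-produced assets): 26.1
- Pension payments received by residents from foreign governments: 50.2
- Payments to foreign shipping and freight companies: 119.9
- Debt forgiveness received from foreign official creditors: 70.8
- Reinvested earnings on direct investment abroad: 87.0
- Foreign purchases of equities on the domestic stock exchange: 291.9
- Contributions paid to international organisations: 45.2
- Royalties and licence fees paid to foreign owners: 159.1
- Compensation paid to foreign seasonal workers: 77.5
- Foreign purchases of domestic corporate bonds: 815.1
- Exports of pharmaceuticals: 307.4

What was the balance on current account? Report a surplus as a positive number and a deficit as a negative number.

381.9

Goods: 392.9 + 307.4 = 700.3
Services: -159.1 + 225.9 - 152.0 - 119.9 = -205.1
Primary income: -77.5 + 87.0 = 9.5
Secondary income: 50.2 - 127.8 - 45.2 = -122.8
Current account = 700.3 + (-205.1) + 9.5 + (-122.8) = 381.9
(Excluded from the current account — financial account: acquisition of a foreign subsidiary by a resident firm (outward FDI) 412.6, purchases of foreign government bonds by domestic residents 742.5, foreign purchases of equities on the domestic stock exchange 291.9, foreign purchases of domestic corporate bonds 815.1; capital account: acquisition of foreign patents and trademarks (non-produced assets) 26.1, debt forgiveness received from foreign official creditors 70.8.)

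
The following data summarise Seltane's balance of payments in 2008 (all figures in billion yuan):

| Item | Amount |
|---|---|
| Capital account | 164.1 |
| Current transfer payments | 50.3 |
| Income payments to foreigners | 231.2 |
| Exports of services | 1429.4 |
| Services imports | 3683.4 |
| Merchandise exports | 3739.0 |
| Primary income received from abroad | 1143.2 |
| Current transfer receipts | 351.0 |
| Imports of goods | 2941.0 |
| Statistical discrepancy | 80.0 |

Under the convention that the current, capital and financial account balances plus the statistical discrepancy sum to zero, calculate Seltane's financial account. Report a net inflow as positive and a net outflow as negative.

Goods balance = 3739.0 - 2941.0 = 798.0
Services balance = 1429.4 - 3683.4 = -2254.0
Trade balance (goods + services) = 798.0 + (-2254.0) = -1456.0
Net primary income = 1143.2 - 231.2 = 912.0
Net secondary income = 351.0 - 50.3 = 300.7
Current account = -1456.0 + 912.0 + 300.7 = -243.3
Financial account = -(-243.3 + 164.1 + 80.0) = -0.8

-0.8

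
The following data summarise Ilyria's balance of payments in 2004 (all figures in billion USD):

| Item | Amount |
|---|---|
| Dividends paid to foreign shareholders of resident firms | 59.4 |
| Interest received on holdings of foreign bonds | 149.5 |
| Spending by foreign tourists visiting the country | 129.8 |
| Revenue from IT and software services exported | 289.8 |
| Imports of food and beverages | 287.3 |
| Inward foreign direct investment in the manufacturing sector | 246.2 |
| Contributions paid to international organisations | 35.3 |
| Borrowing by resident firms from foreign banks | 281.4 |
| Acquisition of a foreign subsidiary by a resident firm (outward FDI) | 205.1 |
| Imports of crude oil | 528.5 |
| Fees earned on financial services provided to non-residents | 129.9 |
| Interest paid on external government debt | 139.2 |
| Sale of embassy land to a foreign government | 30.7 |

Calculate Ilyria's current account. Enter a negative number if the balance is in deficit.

Goods: -528.5 - 287.3 = -815.8
Services: 289.8 + 129.8 + 129.9 = 549.5
Primary income: -139.2 + 149.5 - 59.4 = -49.1
Secondary income: -35.3
Current account = (-815.8) + 549.5 + (-49.1) + (-35.3) = -350.7
(Excluded from the current account — financial account: inward foreign direct investment in the manufacturing sector 246.2, borrowing by resident firms from foreign banks 281.4, acquisition of a foreign subsidiary by a resident firm (outward FDI) 205.1; capital account: sale of embassy land to a foreign government 30.7.)

-350.7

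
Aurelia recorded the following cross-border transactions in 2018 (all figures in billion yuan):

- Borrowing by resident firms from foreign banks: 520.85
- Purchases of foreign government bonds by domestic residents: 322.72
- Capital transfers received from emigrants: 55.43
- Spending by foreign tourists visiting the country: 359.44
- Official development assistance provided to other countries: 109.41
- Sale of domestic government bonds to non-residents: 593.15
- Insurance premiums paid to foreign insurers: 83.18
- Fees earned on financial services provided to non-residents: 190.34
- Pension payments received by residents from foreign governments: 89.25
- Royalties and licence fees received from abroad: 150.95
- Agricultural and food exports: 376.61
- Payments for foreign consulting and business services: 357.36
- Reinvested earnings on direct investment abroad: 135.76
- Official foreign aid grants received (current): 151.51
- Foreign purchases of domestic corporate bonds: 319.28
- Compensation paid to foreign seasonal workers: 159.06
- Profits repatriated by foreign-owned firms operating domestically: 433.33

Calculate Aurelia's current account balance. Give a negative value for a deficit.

311.52

Goods: 376.61
Services: 359.44 - 83.18 - 357.36 + 190.34 + 150.95 = 260.19
Primary income: -433.33 - 159.06 + 135.76 = -456.63
Secondary income: 89.25 + 151.51 - 109.41 = 131.35
Current account = 376.61 + 260.19 + (-456.63) + 131.35 = 311.52
(Excluded from the current account — financial account: borrowing by resident firms from foreign banks 520.85, purchases of foreign government bonds by domestic residents 322.72, sale of domestic government bonds to non-residents 593.15, foreign purchases of domestic corporate bonds 319.28; capital account: capital transfers received from emigrants 55.43.)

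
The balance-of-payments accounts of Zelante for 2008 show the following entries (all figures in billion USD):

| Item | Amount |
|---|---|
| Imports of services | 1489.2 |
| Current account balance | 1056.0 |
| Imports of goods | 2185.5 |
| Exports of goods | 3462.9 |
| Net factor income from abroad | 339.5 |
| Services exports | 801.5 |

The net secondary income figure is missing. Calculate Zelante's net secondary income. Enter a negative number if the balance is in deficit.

126.8

Current account = goods balance + services balance + net primary income + net secondary income
Sum of the known components = 929.2
Net secondary income = CA - (known components) = 1056.0 - 929.2 = 126.8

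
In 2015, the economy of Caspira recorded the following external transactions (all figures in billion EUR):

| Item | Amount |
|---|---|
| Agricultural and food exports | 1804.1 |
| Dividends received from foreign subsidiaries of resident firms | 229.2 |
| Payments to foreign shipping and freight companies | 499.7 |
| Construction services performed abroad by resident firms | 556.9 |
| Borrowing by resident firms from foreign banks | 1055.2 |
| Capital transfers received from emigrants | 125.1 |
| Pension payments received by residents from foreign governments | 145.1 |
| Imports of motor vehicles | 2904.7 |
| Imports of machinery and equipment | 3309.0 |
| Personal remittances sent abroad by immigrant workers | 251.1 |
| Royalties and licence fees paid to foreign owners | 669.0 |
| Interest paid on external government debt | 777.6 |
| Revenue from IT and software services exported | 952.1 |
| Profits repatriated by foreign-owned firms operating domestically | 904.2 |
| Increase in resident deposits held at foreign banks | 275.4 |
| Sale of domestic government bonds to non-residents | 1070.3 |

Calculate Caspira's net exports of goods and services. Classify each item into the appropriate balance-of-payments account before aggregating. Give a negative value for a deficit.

-4069.3

Goods: -3309.0 + 1804.1 - 2904.7 = -4409.6
Services: 952.1 - 499.7 - 669.0 + 556.9 = 340.3
Trade balance = -4409.6 + 340.3 = -4069.3
(Excluded from the trade balance — primary income: dividends received from foreign subsidiaries of resident firms 229.2, interest paid on external government debt 777.6, profits repatriated by foreign-owned firms operating domestically 904.2; financial account: borrowing by resident firms from foreign banks 1055.2, increase in resident deposits held at foreign banks 275.4, sale of domestic government bonds to non-residents 1070.3; capital account: capital transfers received from emigrants 125.1; secondary income: pension payments received by residents from foreign governments 145.1, personal remittances sent abroad by immigrant workers 251.1.)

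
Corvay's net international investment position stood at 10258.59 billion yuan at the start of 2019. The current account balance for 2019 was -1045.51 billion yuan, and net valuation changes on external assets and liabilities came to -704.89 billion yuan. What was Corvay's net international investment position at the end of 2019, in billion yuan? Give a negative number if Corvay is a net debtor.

Change in NIIP = current account + net valuation change = -1045.51 + (-704.89) = -1750.40
End-of-year NIIP = 10258.59 + (-1750.40) = 8508.19

8508.19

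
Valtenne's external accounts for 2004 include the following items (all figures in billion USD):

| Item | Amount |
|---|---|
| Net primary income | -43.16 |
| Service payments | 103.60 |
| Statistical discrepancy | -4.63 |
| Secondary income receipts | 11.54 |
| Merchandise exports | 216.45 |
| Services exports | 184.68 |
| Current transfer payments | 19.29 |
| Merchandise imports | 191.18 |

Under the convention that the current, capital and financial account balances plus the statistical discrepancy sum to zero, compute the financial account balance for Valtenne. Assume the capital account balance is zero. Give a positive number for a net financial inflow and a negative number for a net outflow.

-50.81

Goods balance = 216.45 - 191.18 = 25.27
Services balance = 184.68 - 103.60 = 81.08
Trade balance (goods + services) = 25.27 + 81.08 = 106.35
Net primary income = -43.16
Net secondary income = 11.54 - 19.29 = -7.75
Current account = 106.35 + (-43.16) + (-7.75) = 55.44
Financial account = -(55.44 + (-4.63)) = -50.81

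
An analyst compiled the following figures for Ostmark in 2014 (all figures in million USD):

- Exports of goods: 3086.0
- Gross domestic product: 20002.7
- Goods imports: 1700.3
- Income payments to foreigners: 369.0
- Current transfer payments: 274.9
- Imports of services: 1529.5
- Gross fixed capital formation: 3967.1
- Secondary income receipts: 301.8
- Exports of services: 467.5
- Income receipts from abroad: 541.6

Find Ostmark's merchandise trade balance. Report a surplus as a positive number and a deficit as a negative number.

Goods balance = 3086.0 - 1700.3 = 1385.7

1385.7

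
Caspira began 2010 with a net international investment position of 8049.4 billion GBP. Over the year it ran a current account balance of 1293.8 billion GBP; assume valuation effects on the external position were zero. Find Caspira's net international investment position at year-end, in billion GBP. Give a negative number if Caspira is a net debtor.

9343.2

With no valuation effects, change in NIIP = current account = 1293.8
End-of-year NIIP = 8049.4 + 1293.8 = 9343.2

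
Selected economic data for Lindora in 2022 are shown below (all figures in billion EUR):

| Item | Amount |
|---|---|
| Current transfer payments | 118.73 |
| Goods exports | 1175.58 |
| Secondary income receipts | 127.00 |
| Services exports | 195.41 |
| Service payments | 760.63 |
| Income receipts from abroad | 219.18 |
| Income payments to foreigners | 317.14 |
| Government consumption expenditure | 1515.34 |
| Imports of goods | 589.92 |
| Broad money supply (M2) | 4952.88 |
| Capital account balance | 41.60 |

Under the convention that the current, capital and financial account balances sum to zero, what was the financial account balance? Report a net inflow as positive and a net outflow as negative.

27.65

Goods balance = 1175.58 - 589.92 = 585.66
Services balance = 195.41 - 760.63 = -565.22
Trade balance (goods + services) = 585.66 + (-565.22) = 20.44
Net primary income = 219.18 - 317.14 = -97.96
Net secondary income = 127.00 - 118.73 = 8.27
Current account = 20.44 + (-97.96) + 8.27 = -69.25
Financial account = -(-69.25 + 41.60) = 27.65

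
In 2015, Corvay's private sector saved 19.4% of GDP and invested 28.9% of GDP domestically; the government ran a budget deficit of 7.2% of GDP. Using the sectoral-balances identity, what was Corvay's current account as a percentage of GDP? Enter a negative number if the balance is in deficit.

By the sectoral-balances identity, CA = (S_private - I) + (T - G).
Private balance = 19.4 - 28.9 = -9.5
Government balance (T - G) = -7.2
CA = -9.5 + (-7.2) = -16.7

-16.7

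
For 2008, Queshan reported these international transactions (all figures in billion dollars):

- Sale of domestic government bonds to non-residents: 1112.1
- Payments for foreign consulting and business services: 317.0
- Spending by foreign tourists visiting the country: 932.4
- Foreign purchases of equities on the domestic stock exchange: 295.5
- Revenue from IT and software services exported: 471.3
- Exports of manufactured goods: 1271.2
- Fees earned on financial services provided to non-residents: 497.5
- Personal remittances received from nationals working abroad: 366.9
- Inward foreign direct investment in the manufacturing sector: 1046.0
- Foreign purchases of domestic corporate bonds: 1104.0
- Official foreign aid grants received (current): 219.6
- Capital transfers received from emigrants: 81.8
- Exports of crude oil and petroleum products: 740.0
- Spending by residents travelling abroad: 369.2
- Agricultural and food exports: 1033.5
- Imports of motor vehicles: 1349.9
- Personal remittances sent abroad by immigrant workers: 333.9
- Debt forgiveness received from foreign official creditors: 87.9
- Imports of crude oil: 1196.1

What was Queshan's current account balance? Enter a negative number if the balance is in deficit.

Goods: -1349.9 + 1271.2 + 1033.5 + 740.0 - 1196.1 = 498.7
Services: -317.0 + 497.5 - 369.2 + 932.4 + 471.3 = 1215.0
Secondary income: 219.6 + 366.9 - 333.9 = 252.6
Current account = 498.7 + 1215.0 + 252.6 = 1966.3
(Excluded from the current account — financial account: sale of domestic government bonds to non-residents 1112.1, foreign purchases of equities on the domestic stock exchange 295.5, inward foreign direct investment in the manufacturing sector 1046.0, foreign purchases of domestic corporate bonds 1104.0; capital account: capital transfers received from emigrants 81.8, debt forgiveness received from foreign official creditors 87.9.)

1966.3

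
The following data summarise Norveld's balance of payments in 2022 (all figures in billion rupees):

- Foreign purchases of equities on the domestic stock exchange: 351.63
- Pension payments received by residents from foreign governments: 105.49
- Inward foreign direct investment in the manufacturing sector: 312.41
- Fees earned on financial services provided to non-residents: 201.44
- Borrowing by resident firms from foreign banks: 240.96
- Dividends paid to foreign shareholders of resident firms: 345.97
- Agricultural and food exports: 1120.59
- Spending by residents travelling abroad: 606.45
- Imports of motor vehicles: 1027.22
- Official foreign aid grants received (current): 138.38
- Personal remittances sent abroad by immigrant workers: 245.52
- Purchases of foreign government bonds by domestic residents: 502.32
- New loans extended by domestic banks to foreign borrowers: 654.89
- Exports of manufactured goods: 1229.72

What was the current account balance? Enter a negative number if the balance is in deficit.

570.46

Goods: 1229.72 - 1027.22 + 1120.59 = 1323.09
Services: -606.45 + 201.44 = -405.01
Primary income: -345.97
Secondary income: 105.49 - 245.52 + 138.38 = -1.65
Current account = 1323.09 + (-405.01) + (-345.97) + (-1.65) = 570.46
(Excluded from the current account — financial account: foreign purchases of equities on the domestic stock exchange 351.63, inward foreign direct investment in the manufacturing sector 312.41, borrowing by resident firms from foreign banks 240.96, purchases of foreign government bonds by domestic residents 502.32, new loans extended by domestic banks to foreign borrowers 654.89.)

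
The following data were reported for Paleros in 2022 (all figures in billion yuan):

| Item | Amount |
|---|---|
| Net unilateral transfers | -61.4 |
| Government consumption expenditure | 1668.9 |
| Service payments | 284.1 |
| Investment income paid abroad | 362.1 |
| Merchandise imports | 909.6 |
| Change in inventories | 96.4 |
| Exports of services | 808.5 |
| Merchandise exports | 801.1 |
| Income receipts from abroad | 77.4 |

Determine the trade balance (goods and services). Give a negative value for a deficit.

Goods balance = 801.1 - 909.6 = -108.5
Services balance = 808.5 - 284.1 = 524.4
Trade balance (goods + services) = -108.5 + 524.4 = 415.9

415.9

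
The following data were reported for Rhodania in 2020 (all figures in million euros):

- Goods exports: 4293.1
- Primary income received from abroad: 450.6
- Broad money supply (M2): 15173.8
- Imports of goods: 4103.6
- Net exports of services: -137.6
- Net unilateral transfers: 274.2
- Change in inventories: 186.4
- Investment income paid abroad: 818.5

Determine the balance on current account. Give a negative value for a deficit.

Goods balance = 4293.1 - 4103.6 = 189.5
Services balance = -137.6
Trade balance (goods + services) = 189.5 + (-137.6) = 51.9
Net primary income = 450.6 - 818.5 = -367.9
Net secondary income = 274.2
Current account = 51.9 + (-367.9) + 274.2 = -41.8

-41.8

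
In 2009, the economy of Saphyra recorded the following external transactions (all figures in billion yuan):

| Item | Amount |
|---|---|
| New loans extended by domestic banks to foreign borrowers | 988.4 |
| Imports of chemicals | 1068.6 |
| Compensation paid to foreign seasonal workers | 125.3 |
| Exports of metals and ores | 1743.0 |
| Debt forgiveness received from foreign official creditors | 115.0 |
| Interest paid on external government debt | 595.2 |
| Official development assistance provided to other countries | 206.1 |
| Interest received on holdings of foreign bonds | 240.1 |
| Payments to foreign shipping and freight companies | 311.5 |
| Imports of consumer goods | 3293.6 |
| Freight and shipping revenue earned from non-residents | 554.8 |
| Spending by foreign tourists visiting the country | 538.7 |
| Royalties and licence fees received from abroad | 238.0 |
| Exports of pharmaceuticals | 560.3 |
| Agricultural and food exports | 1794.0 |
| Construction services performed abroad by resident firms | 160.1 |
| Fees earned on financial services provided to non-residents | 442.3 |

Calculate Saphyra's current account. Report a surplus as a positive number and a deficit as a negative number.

Goods: -1068.6 + 1743.0 + 1794.0 - 3293.6 + 560.3 = -264.9
Services: 160.1 + 442.3 - 311.5 + 538.7 + 238.0 + 554.8 = 1622.4
Primary income: 240.1 - 595.2 - 125.3 = -480.4
Secondary income: -206.1
Current account = (-264.9) + 1622.4 + (-480.4) + (-206.1) = 671.0
(Excluded from the current account — financial account: new loans extended by domestic banks to foreign borrowers 988.4; capital account: debt forgiveness received from foreign official creditors 115.0.)

671.0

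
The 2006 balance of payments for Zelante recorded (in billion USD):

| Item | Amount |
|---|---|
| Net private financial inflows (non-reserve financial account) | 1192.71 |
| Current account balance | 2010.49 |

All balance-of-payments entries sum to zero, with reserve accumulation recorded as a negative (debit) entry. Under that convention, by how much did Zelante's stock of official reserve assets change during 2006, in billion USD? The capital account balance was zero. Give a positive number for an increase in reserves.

Official reserve transactions balance = -(2010.49 + 1192.71) = -3203.20
An accumulation of reserves is recorded as a debit (negative entry), so the change in the stock of reserves is the negative of that balance.
Change in official reserves = -(-3203.20) = 3203.20

3203.20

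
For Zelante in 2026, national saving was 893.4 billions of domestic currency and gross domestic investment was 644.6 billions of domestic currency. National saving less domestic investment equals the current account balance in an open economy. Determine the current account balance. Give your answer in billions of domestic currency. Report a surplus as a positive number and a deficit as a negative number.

CA = S - I = 893.4 - 644.6 = 248.8

248.8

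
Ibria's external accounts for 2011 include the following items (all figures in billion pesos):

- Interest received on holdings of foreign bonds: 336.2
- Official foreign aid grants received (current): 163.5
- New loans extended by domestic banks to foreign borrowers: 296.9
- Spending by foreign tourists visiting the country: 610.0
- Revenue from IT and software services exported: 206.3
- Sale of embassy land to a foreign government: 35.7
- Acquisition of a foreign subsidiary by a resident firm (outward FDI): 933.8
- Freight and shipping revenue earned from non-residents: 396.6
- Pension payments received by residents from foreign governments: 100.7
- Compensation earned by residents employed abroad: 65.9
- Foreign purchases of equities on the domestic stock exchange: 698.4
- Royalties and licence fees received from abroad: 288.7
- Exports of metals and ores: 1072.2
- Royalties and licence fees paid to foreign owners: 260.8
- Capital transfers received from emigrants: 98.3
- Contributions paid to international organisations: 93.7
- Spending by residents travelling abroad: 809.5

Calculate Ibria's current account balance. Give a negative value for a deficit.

2076.1

Goods: 1072.2
Services: 206.3 + 396.6 - 260.8 + 288.7 - 809.5 + 610.0 = 431.3
Primary income: 65.9 + 336.2 = 402.1
Secondary income: -93.7 + 100.7 + 163.5 = 170.5
Current account = 1072.2 + 431.3 + 402.1 + 170.5 = 2076.1
(Excluded from the current account — financial account: new loans extended by domestic banks to foreign borrowers 296.9, acquisition of a foreign subsidiary by a resident firm (outward FDI) 933.8, foreign purchases of equities on the domestic stock exchange 698.4; capital account: sale of embassy land to a foreign government 35.7, capital transfers received from emigrants 98.3.)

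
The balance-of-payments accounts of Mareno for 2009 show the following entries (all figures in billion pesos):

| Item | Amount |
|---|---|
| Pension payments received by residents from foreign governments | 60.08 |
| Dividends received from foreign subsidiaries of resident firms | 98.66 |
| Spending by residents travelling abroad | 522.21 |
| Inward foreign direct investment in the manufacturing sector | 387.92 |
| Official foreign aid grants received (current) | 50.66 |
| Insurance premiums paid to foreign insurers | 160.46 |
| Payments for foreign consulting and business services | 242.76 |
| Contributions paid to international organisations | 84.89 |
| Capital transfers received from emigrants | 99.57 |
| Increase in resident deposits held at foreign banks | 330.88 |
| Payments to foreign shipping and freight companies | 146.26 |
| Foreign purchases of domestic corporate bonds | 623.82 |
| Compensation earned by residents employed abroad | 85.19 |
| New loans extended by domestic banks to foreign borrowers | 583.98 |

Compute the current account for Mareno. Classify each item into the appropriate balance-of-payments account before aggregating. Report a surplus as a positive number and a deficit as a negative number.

Services: -160.46 - 522.21 - 146.26 - 242.76 = -1071.69
Primary income: 85.19 + 98.66 = 183.85
Secondary income: 50.66 + 60.08 - 84.89 = 25.85
Current account = (-1071.69) + 183.85 + 25.85 = -861.99
(Excluded from the current account — financial account: inward foreign direct investment in the manufacturing sector 387.92, increase in resident deposits held at foreign banks 330.88, foreign purchases of domestic corporate bonds 623.82, new loans extended by domestic banks to foreign borrowers 583.98; capital account: capital transfers received from emigrants 99.57.)

-861.99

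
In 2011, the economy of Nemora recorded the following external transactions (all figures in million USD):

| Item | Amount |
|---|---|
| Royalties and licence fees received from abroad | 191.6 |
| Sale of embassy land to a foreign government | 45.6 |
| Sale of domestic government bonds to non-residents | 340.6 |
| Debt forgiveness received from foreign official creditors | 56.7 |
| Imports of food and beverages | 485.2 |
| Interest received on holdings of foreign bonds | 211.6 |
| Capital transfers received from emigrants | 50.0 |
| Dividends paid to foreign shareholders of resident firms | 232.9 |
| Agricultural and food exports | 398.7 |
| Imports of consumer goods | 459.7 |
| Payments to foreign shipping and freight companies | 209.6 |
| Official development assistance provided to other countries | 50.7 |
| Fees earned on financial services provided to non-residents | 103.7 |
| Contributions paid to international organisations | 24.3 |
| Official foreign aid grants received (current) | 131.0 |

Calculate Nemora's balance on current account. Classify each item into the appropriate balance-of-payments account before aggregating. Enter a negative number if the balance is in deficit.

-425.8

Goods: 398.7 - 459.7 - 485.2 = -546.2
Services: -209.6 + 103.7 + 191.6 = 85.7
Primary income: -232.9 + 211.6 = -21.3
Secondary income: -50.7 + 131.0 - 24.3 = 56.0
Current account = (-546.2) + 85.7 + (-21.3) + 56.0 = -425.8
(Excluded from the current account — capital account: sale of embassy land to a foreign government 45.6, debt forgiveness received from foreign official creditors 56.7, capital transfers received from emigrants 50.0; financial account: sale of domestic government bonds to non-residents 340.6.)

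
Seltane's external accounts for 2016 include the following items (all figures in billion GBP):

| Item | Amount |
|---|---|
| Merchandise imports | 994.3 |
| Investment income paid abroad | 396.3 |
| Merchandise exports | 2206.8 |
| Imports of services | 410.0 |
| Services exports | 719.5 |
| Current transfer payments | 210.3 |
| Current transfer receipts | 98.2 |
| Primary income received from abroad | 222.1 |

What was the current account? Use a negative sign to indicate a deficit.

Goods balance = 2206.8 - 994.3 = 1212.5
Services balance = 719.5 - 410.0 = 309.5
Trade balance (goods + services) = 1212.5 + 309.5 = 1522.0
Net primary income = 222.1 - 396.3 = -174.2
Net secondary income = 98.2 - 210.3 = -112.1
Current account = 1522.0 + (-174.2) + (-112.1) = 1235.7

1235.7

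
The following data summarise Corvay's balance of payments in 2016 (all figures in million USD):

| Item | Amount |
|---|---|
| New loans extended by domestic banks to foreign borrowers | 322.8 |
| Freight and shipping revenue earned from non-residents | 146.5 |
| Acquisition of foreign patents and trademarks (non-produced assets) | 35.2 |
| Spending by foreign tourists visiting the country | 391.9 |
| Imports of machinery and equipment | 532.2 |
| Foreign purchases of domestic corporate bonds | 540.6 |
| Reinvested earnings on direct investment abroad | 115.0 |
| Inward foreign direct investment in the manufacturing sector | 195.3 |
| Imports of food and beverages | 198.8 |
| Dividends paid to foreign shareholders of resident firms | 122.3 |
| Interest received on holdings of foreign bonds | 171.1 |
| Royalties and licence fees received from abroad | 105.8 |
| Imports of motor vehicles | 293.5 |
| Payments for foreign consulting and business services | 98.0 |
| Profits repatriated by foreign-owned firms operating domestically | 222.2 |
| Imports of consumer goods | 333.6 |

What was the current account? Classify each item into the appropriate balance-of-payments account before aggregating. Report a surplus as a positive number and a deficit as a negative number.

-870.3

Goods: -198.8 - 333.6 - 532.2 - 293.5 = -1358.1
Services: 391.9 + 105.8 + 146.5 - 98.0 = 546.2
Primary income: -222.2 + 115.0 + 171.1 - 122.3 = -58.4
Current account = (-1358.1) + 546.2 + (-58.4) = -870.3
(Excluded from the current account — financial account: new loans extended by domestic banks to foreign borrowers 322.8, foreign purchases of domestic corporate bonds 540.6, inward foreign direct investment in the manufacturing sector 195.3; capital account: acquisition of foreign patents and trademarks (non-produced assets) 35.2.)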